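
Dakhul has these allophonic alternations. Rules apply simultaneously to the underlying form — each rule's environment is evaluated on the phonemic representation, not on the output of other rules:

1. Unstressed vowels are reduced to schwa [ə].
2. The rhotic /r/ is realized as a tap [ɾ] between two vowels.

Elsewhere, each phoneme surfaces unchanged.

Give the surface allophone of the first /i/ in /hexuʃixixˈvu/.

[ə]

/i/ meets the environment for rule 1 (in an unstressed syllable) → [ə].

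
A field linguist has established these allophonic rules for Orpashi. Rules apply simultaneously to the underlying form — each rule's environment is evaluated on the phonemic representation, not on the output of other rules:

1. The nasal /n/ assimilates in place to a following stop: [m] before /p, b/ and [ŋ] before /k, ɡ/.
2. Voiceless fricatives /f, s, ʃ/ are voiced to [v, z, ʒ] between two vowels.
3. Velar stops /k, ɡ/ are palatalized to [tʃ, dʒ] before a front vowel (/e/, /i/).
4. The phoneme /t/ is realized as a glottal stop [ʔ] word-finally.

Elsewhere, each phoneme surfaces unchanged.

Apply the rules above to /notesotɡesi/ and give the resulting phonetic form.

[notezotdʒezi]

/n/ (word-initial): rule 1 targets it, but not before a labial or velar stop → unchanged [n].
/o/ (between /n/ and /t/) is unaffected → [o].
/t/ — between /o/ and /e/; rule 4 does not apply here → [t].
/e/ stays [e].
/s/ (between /e/ and /o/): between two vowels, so rule 2 applies → [z].
/o/ (between /s/ and /t/): no rule targets it → [o].
/t/ (between /o/ and /ɡ/) is in the target of rule 4 but the environment (word-finally) is not met → [t].
/ɡ/ — between /t/ and /e/, before a front vowel — surfaces as [dʒ] (rule 3).
/e/ (between /ɡ/ and /s/) is unaffected → [e].
/s/ (between /e/ and /i/) occurs between two vowels → [z] by rule 2.
/i/ — not in any rule's target class → [i].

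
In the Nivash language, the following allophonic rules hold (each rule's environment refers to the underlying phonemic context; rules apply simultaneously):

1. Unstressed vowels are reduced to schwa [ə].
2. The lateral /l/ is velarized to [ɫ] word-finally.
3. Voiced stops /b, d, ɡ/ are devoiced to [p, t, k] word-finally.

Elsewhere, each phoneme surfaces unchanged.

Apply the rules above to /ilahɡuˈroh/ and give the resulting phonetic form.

Rule 1 applies to /i/ (word-initial: in an unstressed syllable) → [ə].
/l/ (between /i/ and /a/) is in the target of rule 2 but the environment (word-finally) is not met → [l].
Rule 1 applies to /a/ (between /l/ and /h/: in an unstressed syllable) → [ə].
/h/ (between /a/ and /ɡ/): no rule targets it → [h].
/ɡ/ — between /h/ and /u/; rule 3 does not apply here → [ɡ].
Rule 1 applies to /u/ (between /ɡ/ and /r/: in an unstressed syllable) → [ə].
/r/ — not in any rule's target class → [r].
/o/ (between /r/ and /h/) fails the environment for rule 1, so it stays [o].
/h/ (word-final) is unaffected → [h].

[ələhɡəˈroh]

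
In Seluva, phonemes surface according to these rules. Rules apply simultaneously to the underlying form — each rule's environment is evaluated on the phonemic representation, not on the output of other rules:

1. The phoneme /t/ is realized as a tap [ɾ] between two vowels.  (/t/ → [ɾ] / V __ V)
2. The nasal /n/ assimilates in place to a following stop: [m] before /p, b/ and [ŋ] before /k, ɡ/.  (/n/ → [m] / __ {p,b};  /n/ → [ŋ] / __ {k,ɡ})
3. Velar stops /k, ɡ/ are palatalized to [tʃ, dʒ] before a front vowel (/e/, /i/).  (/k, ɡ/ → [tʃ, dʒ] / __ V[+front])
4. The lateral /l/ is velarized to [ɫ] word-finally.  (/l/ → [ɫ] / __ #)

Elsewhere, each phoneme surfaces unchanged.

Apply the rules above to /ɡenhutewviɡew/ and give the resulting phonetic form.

[dʒenhuɾewvidʒew]

/ɡ/ (word-initial) occurs before a front vowel → [dʒ] by rule 3.
/e/ (between /ɡ/ and /n/) is unaffected → [e].
/n/ (between /e/ and /h/): rule 2 targets it, but not before a labial or velar stop → unchanged [n].
/h/ stays [h].
/u/ stays [u].
/t/ — between /u/ and /e/, between two vowels — surfaces as [ɾ] (rule 1).
/e/ stays [e].
/w/ stays [w].
/v/ stays [v].
/i/ stays [i].
/ɡ/ (between /i/ and /e/): before a front vowel, so rule 3 applies → [dʒ].
/e/ — not in any rule's target class → [e].
/w/ (word-final): no rule targets it → [w].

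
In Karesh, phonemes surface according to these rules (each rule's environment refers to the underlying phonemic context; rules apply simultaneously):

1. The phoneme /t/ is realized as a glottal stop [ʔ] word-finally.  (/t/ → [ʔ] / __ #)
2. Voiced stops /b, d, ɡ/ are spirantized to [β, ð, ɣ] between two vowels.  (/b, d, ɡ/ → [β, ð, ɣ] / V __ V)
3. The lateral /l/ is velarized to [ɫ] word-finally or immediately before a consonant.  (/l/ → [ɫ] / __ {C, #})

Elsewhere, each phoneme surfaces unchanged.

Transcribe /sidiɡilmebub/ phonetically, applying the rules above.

/s/ (word-initial) is unaffected → [s].
/i/ (between /s/ and /d/) is unaffected → [i].
/d/ (between /i/ and /i/) occurs between two vowels → [ð] by rule 2.
/i/ (between /d/ and /ɡ/): no rule targets it → [i].
/ɡ/ (between /i/ and /i/) occurs between two vowels → [ɣ] by rule 2.
/i/ stays [i].
/l/ meets the environment for rule 3 (word-finally or immediately before a consonant) → [ɫ].
/m/ (between /l/ and /e/): no rule targets it → [m].
/e/ (between /m/ and /b/): no rule targets it → [e].
/b/ — between /e/ and /u/, between two vowels — surfaces as [β] (rule 2).
/u/ — not in any rule's target class → [u].
/b/ — word-final; rule 2 does not apply here → [b].

[siðiɣiɫmeβub]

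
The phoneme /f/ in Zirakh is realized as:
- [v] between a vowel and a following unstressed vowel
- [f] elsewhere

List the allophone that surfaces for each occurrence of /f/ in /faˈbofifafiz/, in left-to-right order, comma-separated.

[f], [v], [v], [v]

Occurrence 1 (position 1): no conditioning environment matches → elsewhere allophone [f].
Occurrence 2 (position 5): between a vowel and a following unstressed vowel → [v].
Occurrence 3 (position 7): between a vowel and a following unstressed vowel → [v].
Occurrence 4 (position 9): between a vowel and a following unstressed vowel → [v].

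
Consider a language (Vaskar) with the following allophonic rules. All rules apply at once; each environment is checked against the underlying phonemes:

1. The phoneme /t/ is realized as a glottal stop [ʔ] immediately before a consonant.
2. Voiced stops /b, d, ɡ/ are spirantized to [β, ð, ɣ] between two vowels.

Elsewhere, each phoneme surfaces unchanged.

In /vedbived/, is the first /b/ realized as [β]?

No

/b/ (between /d/ and /i/) fails the environment for rule 2, so it stays [b].
The actual realization is [b], not [β].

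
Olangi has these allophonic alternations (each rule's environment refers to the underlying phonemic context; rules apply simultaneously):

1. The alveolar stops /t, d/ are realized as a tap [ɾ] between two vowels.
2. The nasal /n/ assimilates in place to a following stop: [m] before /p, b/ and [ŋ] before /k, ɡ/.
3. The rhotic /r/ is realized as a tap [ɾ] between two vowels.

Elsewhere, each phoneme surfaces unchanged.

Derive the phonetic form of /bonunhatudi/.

[bonunhaɾuɾi]

/b/ (word-initial) is unaffected → [b].
/o/ — not in any rule's target class → [o].
/n/ (between /o/ and /u/) fails the environment for rule 2, so it stays [n].
/u/ (between /n/ and /n/): no rule targets it → [u].
/n/ — between /u/ and /h/; rule 2 does not apply here → [n].
/h/ (between /n/ and /a/) is unaffected → [h].
/a/ (between /h/ and /t/): no rule targets it → [a].
/t/ (between /a/ and /u/) occurs between two vowels → [ɾ] by rule 1.
/u/ (between /t/ and /d/) is unaffected → [u].
/d/ (between /u/ and /i/) occurs between two vowels → [ɾ] by rule 1.
/i/ (word-final): no rule targets it → [i].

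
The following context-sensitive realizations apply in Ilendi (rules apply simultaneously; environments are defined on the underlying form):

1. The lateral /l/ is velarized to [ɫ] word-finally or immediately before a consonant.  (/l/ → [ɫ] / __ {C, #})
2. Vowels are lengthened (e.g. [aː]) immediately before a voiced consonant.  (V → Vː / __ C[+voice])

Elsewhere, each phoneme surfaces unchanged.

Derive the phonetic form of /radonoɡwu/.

[raːdoːnoːɡwu]

Rule 2 applies to /a/ (between /r/ and /d/: before a voiced consonant) → [aː].
/o/ — between /d/ and /n/, before a voiced consonant — surfaces as [oː] (rule 2).
Rule 2 applies to /o/ (between /n/ and /ɡ/: before a voiced consonant) → [oː].
/u/ — word-final; rule 2 does not apply here → [u].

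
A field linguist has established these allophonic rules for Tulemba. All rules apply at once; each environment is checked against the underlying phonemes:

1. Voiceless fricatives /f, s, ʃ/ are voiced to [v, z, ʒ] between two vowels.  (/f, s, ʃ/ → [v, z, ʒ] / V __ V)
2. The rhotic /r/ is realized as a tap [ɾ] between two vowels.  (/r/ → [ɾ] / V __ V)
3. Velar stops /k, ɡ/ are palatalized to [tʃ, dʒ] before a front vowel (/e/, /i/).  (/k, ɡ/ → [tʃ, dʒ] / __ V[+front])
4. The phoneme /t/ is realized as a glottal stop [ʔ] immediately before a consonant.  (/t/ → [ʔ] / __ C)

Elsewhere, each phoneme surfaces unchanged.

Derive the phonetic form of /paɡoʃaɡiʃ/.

[paɡoʒadʒiʃ]

/p/ (word-initial): no rule targets it → [p].
/a/ — not in any rule's target class → [a].
/ɡ/ (between /a/ and /o/) fails the environment for rule 3, so it stays [ɡ].
/o/ — not in any rule's target class → [o].
/ʃ/ (between /o/ and /a/) occurs between two vowels → [ʒ] by rule 1.
/a/ stays [a].
/ɡ/ — between /a/ and /i/, before a front vowel — surfaces as [dʒ] (rule 3).
/i/ — not in any rule's target class → [i].
/ʃ/ (word-final): rule 1 targets it, but not between two vowels → unchanged [ʃ].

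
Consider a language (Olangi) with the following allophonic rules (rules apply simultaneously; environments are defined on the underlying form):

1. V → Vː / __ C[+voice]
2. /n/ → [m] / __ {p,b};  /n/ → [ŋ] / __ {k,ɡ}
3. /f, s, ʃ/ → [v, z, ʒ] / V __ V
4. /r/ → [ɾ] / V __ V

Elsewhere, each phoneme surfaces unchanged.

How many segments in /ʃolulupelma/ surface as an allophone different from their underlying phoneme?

3

Segments that undergo a rule: /o/ → [oː] (rule 1); /u/ → [uː] (rule 1); /e/ → [eː] (rule 1).
All other segments surface unchanged.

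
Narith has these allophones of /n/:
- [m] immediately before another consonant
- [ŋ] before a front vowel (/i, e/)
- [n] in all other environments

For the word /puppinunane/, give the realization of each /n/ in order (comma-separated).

[n], [n], [ŋ]

Occurrence 1 (position 6): no conditioning environment matches → elsewhere allophone [n].
Occurrence 2 (position 8): no conditioning environment matches → elsewhere allophone [n].
Occurrence 3 (position 10): before a front vowel (/i, e/) → [ŋ].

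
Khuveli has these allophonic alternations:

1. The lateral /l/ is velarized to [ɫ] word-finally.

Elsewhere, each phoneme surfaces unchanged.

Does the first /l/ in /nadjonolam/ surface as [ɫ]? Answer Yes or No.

/l/ — between /o/ and /a/; rule 1 does not apply here → [l].
The actual realization is [l], not [ɫ].

No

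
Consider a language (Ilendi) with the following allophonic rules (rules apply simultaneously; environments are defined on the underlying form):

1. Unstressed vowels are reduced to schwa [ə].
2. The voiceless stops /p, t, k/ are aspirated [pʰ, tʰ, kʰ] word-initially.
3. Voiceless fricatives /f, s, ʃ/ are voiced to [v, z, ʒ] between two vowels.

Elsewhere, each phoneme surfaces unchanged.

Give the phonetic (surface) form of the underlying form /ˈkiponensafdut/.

/k/ (word-initial) occurs word-initially → [kʰ] by rule 2.
/i/ — between /k/ and /p/; rule 1 does not apply here → [i].
/p/ (between /i/ and /o/) is in the target of rule 2 but the environment (word-initially) is not met → [p].
Rule 1 applies to /o/ (between /p/ and /n/: in an unstressed syllable) → [ə].
/e/ — between /n/ and /n/, in an unstressed syllable — surfaces as [ə] (rule 1).
/s/ — between /n/ and /a/; rule 3 does not apply here → [s].
/a/ (between /s/ and /f/): in an unstressed syllable, so rule 1 applies → [ə].
/f/ (between /a/ and /d/): rule 3 targets it, but not between two vowels → unchanged [f].
/u/ (between /d/ and /t/) occurs in an unstressed syllable → [ə] by rule 1.
/t/ (word-final) fails the environment for rule 2, so it stays [t].

[ˈkʰipənənsəfdət]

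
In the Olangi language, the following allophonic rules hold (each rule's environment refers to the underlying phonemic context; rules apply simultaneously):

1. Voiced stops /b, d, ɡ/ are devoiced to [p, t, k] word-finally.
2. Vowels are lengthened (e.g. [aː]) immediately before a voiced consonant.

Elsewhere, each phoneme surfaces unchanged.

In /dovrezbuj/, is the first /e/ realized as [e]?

/e/ — between /r/ and /z/, before a voiced consonant — surfaces as [eː] (rule 2).
The actual realization is [eː], not [e].

No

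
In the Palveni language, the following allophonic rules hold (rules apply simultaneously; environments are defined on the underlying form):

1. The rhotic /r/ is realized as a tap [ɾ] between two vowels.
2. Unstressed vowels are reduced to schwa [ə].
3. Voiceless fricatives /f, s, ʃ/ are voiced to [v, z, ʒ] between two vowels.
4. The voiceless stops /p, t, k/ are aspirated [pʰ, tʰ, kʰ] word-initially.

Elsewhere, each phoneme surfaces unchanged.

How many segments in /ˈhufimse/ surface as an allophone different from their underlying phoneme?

Segments that undergo a rule: /f/ → [v] (rule 3); /i/ → [ə] (rule 2); /e/ → [ə] (rule 2).
All other segments surface unchanged.

3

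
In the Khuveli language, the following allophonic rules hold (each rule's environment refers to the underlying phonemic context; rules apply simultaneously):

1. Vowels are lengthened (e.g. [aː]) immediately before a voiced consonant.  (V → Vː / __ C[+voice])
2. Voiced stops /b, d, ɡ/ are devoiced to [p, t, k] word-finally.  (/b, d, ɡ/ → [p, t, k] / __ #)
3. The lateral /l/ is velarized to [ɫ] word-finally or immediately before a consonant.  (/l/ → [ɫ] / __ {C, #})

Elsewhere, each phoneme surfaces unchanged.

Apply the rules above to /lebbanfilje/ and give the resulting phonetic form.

/l/ (word-initial): rule 3 targets it, but not word-finally or immediately before a consonant → unchanged [l].
/e/ — between /l/ and /b/, before a voiced consonant — surfaces as [eː] (rule 1).
/b/ (between /e/ and /b/): rule 2 targets it, but not word-finally → unchanged [b].
/b/ — between /b/ and /a/; rule 2 does not apply here → [b].
/a/ meets the environment for rule 1 (before a voiced consonant) → [aː].
/n/ — not in any rule's target class → [n].
/f/ — not in any rule's target class → [f].
Rule 1 applies to /i/ (between /f/ and /l/: before a voiced consonant) → [iː].
/l/ meets the environment for rule 3 (word-finally or immediately before a consonant) → [ɫ].
/j/ — not in any rule's target class → [j].
/e/ — word-final; rule 1 does not apply here → [e].

[leːbbaːnfiːɫje]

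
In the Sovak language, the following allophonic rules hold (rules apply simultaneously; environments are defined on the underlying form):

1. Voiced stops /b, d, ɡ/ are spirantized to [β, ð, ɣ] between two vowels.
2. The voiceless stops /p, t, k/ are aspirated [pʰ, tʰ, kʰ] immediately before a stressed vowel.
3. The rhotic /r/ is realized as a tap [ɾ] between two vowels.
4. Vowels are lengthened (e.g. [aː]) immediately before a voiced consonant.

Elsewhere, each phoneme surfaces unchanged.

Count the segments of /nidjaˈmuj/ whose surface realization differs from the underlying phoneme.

Segments that undergo a rule: /i/ → [iː] (rule 4); /a/ → [aː] (rule 4); /u/ → [uː] (rule 4).
All other segments surface unchanged.

3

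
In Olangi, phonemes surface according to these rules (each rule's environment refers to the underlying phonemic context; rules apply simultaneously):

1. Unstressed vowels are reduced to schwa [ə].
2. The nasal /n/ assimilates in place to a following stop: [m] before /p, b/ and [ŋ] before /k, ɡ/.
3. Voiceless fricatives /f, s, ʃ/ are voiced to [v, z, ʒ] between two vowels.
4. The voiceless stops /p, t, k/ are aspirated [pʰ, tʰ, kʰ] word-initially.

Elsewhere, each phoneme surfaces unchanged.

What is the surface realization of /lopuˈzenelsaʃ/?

[ləpəˈzenəlsəʃ]

/l/ (word-initial) is unaffected → [l].
/o/ meets the environment for rule 1 (in an unstressed syllable) → [ə].
/p/ (between /o/ and /u/): rule 4 targets it, but not word-initially → unchanged [p].
/u/ (between /p/ and /z/) occurs in an unstressed syllable → [ə] by rule 1.
/z/ — not in any rule's target class → [z].
/e/ (between /z/ and /n/): rule 1 targets it, but not in an unstressed syllable → unchanged [e].
/n/ (between /e/ and /e/) fails the environment for rule 2, so it stays [n].
/e/ (between /n/ and /l/) occurs in an unstressed syllable → [ə] by rule 1.
/l/ — not in any rule's target class → [l].
/s/ (between /l/ and /a/) fails the environment for rule 3, so it stays [s].
/a/ meets the environment for rule 1 (in an unstressed syllable) → [ə].
/ʃ/ (word-final): rule 3 targets it, but not between two vowels → unchanged [ʃ].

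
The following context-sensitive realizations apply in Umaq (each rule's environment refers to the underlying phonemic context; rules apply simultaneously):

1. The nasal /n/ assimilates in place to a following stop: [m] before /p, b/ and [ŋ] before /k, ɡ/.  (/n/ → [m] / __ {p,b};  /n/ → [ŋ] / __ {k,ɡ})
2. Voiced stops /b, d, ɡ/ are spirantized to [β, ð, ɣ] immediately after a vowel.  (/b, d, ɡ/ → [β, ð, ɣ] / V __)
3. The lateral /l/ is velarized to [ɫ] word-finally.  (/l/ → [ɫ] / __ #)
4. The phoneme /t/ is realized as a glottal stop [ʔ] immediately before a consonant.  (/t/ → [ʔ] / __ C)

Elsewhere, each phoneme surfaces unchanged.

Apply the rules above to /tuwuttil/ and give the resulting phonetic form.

/t/ (word-initial) is in the target of rule 4 but the environment (immediately before a consonant) is not met → [t].
Rule 4 applies to /t/ (between /u/ and /t/: immediately before a consonant) → [ʔ].
/t/ (between /t/ and /i/) fails the environment for rule 4, so it stays [t].
/l/ (word-final) occurs word-finally → [ɫ] by rule 3.

[tuwuʔtiɫ]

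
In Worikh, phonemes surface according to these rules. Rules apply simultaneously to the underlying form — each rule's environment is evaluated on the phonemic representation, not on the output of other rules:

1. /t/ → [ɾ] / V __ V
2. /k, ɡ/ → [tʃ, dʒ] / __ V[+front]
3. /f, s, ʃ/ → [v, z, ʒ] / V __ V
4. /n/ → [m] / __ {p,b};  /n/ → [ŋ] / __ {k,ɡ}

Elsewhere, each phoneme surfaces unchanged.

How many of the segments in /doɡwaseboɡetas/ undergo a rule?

3

Segments that undergo a rule: /s/ → [z] (rule 3); /ɡ/ → [dʒ] (rule 2); /t/ → [ɾ] (rule 1).
All other segments surface unchanged.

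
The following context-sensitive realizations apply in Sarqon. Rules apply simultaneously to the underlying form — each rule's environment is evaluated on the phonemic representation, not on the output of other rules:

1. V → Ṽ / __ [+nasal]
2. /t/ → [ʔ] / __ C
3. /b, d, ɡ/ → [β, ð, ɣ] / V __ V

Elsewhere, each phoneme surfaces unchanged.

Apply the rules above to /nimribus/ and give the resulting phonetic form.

[nĩmriβus]

/n/ (word-initial): no rule targets it → [n].
/i/ — between /n/ and /m/, before a nasal consonant — surfaces as [ĩ] (rule 1).
/m/ stays [m].
/r/ stays [r].
/i/ (between /r/ and /b/) fails the environment for rule 1, so it stays [i].
/b/ — between /i/ and /u/, between two vowels — surfaces as [β] (rule 3).
/u/ (between /b/ and /s/) is in the target of rule 1 but the environment (before a nasal consonant) is not met → [u].
/s/ (word-final): no rule targets it → [s].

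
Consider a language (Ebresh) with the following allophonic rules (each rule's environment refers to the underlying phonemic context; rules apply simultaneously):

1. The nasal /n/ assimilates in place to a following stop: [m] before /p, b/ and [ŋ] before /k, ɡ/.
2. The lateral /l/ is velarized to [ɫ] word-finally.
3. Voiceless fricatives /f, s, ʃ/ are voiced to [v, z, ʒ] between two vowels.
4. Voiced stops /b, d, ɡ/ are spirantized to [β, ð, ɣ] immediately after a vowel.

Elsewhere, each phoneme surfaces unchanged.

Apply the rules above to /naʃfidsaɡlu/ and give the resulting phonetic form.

/n/ (word-initial): rule 1 targets it, but not before a labial or velar stop → unchanged [n].
/a/ — not in any rule's target class → [a].
/ʃ/ (between /a/ and /f/) fails the environment for rule 3, so it stays [ʃ].
/f/ (between /ʃ/ and /i/): rule 3 targets it, but not between two vowels → unchanged [f].
/i/ (between /f/ and /d/): no rule targets it → [i].
Rule 4 applies to /d/ (between /i/ and /s/: immediately after a vowel) → [ð].
/s/ (between /d/ and /a/) is in the target of rule 3 but the environment (between two vowels) is not met → [s].
/a/ (between /s/ and /ɡ/): no rule targets it → [a].
Rule 4 applies to /ɡ/ (between /a/ and /l/: immediately after a vowel) → [ɣ].
/l/ (between /ɡ/ and /u/): rule 2 targets it, but not word-finally → unchanged [l].
/u/ stays [u].

[naʃfiðsaɣlu]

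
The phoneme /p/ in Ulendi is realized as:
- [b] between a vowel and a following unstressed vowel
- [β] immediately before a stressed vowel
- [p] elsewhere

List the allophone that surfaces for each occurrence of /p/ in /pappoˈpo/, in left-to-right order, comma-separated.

Occurrence 1 (position 1): no conditioning environment matches → elsewhere allophone [p].
Occurrence 2 (position 3): no conditioning environment matches → elsewhere allophone [p].
Occurrence 3 (position 4): no conditioning environment matches → elsewhere allophone [p].
Occurrence 4 (position 6): immediately before a stressed vowel → [β].

[p], [p], [p], [β]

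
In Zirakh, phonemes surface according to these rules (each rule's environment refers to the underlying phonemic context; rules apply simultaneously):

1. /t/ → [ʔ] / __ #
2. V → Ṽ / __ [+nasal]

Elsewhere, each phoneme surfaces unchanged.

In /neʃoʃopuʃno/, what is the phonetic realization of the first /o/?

[o]

/o/ (between /ʃ/ and /ʃ/) fails the environment for rule 2, so it stays [o].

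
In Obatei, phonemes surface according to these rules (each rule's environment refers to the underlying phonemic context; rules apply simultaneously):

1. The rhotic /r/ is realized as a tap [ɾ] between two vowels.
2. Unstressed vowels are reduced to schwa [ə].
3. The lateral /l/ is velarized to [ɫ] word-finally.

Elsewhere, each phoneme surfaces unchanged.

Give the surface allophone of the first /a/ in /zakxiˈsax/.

[ə]

/a/ — between /z/ and /k/, in an unstressed syllable — surfaces as [ə] (rule 2).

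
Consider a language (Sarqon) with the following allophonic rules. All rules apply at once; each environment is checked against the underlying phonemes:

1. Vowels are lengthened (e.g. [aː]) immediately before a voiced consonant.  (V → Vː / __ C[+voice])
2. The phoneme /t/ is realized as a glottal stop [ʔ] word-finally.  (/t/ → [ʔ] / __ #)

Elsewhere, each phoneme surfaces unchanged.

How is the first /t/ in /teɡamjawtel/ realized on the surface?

[t]

/t/ (word-initial) is in the target of rule 2 but the environment (word-finally) is not met → [t].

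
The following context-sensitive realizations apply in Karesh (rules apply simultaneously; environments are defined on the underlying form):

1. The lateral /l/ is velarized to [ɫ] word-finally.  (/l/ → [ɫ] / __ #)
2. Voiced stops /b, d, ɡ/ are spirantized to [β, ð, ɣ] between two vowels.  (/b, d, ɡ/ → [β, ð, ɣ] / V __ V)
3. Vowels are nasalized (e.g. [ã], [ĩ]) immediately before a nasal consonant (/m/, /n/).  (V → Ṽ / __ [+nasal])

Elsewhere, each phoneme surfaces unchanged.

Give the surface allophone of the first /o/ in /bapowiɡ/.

/o/ (between /p/ and /w/): rule 3 targets it, but not before a nasal consonant → unchanged [o].

[o]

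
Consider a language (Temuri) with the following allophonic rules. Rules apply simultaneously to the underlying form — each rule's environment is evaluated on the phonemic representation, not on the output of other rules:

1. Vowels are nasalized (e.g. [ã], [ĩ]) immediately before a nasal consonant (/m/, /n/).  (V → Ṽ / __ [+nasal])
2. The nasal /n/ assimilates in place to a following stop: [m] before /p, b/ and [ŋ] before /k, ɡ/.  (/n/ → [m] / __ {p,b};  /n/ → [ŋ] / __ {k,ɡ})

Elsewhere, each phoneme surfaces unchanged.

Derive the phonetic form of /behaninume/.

[behãnĩnũme]

/b/ (word-initial): no rule targets it → [b].
/e/ (between /b/ and /h/) is in the target of rule 1 but the environment (before a nasal consonant) is not met → [e].
/h/ (between /e/ and /a/): no rule targets it → [h].
/a/ meets the environment for rule 1 (before a nasal consonant) → [ã].
/n/ (between /a/ and /i/): rule 2 targets it, but not before a labial or velar stop → unchanged [n].
Rule 1 applies to /i/ (between /n/ and /n/: before a nasal consonant) → [ĩ].
/n/ (between /i/ and /u/) fails the environment for rule 2, so it stays [n].
/u/ (between /n/ and /m/) occurs before a nasal consonant → [ũ] by rule 1.
/m/ (between /u/ and /e/) is unaffected → [m].
/e/ (word-final) is in the target of rule 1 but the environment (before a nasal consonant) is not met → [e].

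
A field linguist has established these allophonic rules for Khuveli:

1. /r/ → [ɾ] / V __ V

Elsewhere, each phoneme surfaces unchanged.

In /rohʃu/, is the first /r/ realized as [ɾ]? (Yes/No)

No

/r/ (word-initial) is in the target of rule 1 but the environment (between two vowels) is not met → [r].
The actual realization is [r], not [ɾ].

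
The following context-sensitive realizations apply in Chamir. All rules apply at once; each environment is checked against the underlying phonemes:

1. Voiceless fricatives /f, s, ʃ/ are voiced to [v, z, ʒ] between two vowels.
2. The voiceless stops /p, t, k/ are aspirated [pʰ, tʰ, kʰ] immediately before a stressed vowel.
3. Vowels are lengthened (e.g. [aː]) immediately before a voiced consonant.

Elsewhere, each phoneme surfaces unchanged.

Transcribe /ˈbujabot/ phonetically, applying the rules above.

/b/ stays [b].
/u/ meets the environment for rule 3 (before a voiced consonant) → [uː].
/j/ (between /u/ and /a/): no rule targets it → [j].
/a/ meets the environment for rule 3 (before a voiced consonant) → [aː].
/b/ stays [b].
/o/ (between /b/ and /t/) is in the target of rule 3 but the environment (before a voiced consonant) is not met → [o].
/t/ (word-final) fails the environment for rule 2, so it stays [t].

[ˈbuːjaːbot]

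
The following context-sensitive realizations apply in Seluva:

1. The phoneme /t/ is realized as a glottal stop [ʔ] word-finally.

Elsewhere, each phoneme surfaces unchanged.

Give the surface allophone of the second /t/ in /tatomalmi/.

[t]

/t/ — between /a/ and /o/; rule 1 does not apply here → [t].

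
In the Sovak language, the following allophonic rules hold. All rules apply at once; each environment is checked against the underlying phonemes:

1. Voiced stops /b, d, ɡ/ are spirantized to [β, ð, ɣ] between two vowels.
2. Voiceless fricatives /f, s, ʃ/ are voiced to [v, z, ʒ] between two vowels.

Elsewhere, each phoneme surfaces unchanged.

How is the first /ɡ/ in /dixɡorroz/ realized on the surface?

[ɡ]

/ɡ/ (between /x/ and /o/) fails the environment for rule 1, so it stays [ɡ].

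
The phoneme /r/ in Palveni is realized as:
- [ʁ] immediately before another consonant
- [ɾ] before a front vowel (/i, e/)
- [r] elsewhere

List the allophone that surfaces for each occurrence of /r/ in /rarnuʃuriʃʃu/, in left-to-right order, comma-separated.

Occurrence 1 (position 1): no conditioning environment matches → elsewhere allophone [r].
Occurrence 2 (position 3): immediately before another consonant → [ʁ].
Occurrence 3 (position 8): before a front vowel (/i, e/) → [ɾ].

[r], [ʁ], [ɾ]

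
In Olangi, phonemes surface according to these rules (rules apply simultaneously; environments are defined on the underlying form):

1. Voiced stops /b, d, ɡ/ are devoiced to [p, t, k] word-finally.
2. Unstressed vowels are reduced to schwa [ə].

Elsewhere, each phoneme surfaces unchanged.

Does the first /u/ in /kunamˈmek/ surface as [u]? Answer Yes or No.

/u/ — between /k/ and /n/, in an unstressed syllable — surfaces as [ə] (rule 2).
The actual realization is [ə], not [u].

No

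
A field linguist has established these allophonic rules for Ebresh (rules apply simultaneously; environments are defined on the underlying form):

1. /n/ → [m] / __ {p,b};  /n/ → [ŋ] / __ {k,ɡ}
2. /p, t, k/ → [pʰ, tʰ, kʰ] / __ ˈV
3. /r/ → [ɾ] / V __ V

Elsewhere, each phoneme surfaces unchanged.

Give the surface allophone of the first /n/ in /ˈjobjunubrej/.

/n/ (between /u/ and /u/): rule 1 targets it, but not before a labial or velar stop → unchanged [n].

[n]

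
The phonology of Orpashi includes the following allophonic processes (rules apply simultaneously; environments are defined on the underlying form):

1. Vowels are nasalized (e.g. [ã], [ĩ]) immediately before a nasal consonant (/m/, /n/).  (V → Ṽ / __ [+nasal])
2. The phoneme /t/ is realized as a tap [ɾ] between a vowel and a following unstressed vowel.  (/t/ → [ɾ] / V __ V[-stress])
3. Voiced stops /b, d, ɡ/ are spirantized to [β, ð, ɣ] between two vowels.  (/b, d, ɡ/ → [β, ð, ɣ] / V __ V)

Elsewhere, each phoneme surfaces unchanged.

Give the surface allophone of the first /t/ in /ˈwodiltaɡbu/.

[t]

/t/ (between /l/ and /a/) is in the target of rule 2 but the environment (between a vowel and a following unstressed vowel) is not met → [t].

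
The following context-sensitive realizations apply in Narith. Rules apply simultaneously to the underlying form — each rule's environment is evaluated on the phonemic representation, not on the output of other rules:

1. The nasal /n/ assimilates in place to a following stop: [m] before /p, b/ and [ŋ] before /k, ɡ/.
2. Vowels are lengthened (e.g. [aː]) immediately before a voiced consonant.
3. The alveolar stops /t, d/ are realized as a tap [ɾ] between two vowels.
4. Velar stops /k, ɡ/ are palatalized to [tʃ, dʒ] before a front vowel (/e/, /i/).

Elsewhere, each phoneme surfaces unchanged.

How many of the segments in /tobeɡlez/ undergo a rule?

Segments that undergo a rule: /o/ → [oː] (rule 2); /e/ → [eː] (rule 2); /e/ → [eː] (rule 2).
All other segments surface unchanged.

3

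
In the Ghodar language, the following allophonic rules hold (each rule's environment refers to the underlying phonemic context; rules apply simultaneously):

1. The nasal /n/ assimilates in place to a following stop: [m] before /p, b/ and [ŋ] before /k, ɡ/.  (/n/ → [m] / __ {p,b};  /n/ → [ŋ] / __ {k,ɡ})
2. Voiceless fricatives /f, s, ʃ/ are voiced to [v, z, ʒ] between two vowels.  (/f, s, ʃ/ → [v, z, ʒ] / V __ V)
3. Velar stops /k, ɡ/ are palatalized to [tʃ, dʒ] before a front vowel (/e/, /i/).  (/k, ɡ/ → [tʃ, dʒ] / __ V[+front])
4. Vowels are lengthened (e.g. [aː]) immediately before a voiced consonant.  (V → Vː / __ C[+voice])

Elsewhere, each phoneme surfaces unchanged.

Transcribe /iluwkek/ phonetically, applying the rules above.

[iːluːwtʃek]

/i/ — word-initial, before a voiced consonant — surfaces as [iː] (rule 4).
/u/ (between /l/ and /w/): before a voiced consonant, so rule 4 applies → [uː].
/k/ meets the environment for rule 3 (before a front vowel) → [tʃ].
/e/ (between /k/ and /k/) fails the environment for rule 4, so it stays [e].
/k/ (word-final): rule 3 targets it, but not before a front vowel → unchanged [k].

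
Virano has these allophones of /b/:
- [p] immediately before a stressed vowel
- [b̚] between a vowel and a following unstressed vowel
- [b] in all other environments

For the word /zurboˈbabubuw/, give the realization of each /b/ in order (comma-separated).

[b], [p], [b̚], [b̚]

Occurrence 1 (position 4): no conditioning environment matches → elsewhere allophone [b].
Occurrence 2 (position 6): immediately before a stressed vowel → [p].
Occurrence 3 (position 8): between a vowel and a following unstressed vowel → [b̚].
Occurrence 4 (position 10): between a vowel and a following unstressed vowel → [b̚].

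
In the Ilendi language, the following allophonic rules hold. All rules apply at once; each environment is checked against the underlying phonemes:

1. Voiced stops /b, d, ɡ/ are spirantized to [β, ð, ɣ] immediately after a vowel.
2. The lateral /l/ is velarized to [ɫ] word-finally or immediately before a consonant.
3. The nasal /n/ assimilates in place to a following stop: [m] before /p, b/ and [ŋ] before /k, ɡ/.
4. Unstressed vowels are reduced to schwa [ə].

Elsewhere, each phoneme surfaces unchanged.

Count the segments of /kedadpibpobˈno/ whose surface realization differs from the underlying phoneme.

8

Segments that undergo a rule: /e/ → [ə] (rule 4); /d/ → [ð] (rule 1); /a/ → [ə] (rule 4); /d/ → [ð] (rule 1); /i/ → [ə] (rule 4); /b/ → [β] (rule 1); /o/ → [ə] (rule 4); /b/ → [β] (rule 1).
All other segments surface unchanged.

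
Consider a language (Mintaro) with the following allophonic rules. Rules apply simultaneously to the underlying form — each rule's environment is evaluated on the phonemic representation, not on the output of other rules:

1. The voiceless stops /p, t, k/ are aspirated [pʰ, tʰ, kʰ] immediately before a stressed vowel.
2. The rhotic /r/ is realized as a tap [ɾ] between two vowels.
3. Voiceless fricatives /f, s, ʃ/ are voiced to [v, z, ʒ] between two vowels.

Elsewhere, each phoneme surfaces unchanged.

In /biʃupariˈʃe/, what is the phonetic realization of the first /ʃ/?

[ʒ]

/ʃ/ meets the environment for rule 3 (between two vowels) → [ʒ].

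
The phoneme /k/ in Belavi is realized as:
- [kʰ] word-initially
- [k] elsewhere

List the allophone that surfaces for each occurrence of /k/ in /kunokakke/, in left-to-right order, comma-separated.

Occurrence 1 (position 1): word-initially → [kʰ].
Occurrence 2 (position 5): no conditioning environment matches → elsewhere allophone [k].
Occurrence 3 (position 7): no conditioning environment matches → elsewhere allophone [k].
Occurrence 4 (position 8): no conditioning environment matches → elsewhere allophone [k].

[kʰ], [k], [k], [k]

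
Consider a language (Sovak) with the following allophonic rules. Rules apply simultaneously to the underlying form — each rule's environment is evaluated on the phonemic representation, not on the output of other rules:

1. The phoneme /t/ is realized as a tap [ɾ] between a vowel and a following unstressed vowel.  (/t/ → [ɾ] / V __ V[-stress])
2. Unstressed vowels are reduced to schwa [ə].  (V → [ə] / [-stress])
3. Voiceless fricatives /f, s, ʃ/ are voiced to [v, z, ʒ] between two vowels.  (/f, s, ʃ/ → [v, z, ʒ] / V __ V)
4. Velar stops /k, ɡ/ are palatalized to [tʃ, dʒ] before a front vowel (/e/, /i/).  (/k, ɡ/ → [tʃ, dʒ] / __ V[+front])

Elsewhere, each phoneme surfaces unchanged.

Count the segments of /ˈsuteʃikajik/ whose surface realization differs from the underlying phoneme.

Segments that undergo a rule: /t/ → [ɾ] (rule 1); /e/ → [ə] (rule 2); /ʃ/ → [ʒ] (rule 3); /i/ → [ə] (rule 2); /a/ → [ə] (rule 2); /i/ → [ə] (rule 2).
All other segments surface unchanged.

6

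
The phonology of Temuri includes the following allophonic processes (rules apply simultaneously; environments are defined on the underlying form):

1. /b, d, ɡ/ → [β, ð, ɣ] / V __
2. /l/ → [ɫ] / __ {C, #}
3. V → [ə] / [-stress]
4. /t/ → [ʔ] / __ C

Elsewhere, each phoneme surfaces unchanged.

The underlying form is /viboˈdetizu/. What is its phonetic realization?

[vəβəˈðetəzə]

Rule 3 applies to /i/ (between /v/ and /b/: in an unstressed syllable) → [ə].
/b/ (between /i/ and /o/): immediately after a vowel, so rule 1 applies → [β].
/o/ (between /b/ and /d/): in an unstressed syllable, so rule 3 applies → [ə].
/d/ (between /o/ and /e/) occurs immediately after a vowel → [ð] by rule 1.
/e/ (between /d/ and /t/): rule 3 targets it, but not in an unstressed syllable → unchanged [e].
/t/ (between /e/ and /i/) fails the environment for rule 4, so it stays [t].
/i/ (between /t/ and /z/) occurs in an unstressed syllable → [ə] by rule 3.
/u/ (word-final) occurs in an unstressed syllable → [ə] by rule 3.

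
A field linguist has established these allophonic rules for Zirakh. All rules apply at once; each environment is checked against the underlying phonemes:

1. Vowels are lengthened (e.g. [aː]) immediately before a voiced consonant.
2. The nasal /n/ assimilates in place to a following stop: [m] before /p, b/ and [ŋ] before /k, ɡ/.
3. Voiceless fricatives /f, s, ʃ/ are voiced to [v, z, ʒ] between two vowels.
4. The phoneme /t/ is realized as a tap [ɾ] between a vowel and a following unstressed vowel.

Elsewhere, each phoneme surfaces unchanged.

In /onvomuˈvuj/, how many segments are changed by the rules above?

Segments that undergo a rule: /o/ → [oː] (rule 1); /o/ → [oː] (rule 1); /u/ → [uː] (rule 1); /u/ → [uː] (rule 1).
All other segments surface unchanged.

4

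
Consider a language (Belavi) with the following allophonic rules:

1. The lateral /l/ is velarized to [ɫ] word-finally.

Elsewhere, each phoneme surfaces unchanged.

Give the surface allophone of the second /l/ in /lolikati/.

/l/ (between /o/ and /i/) fails the environment for rule 1, so it stays [l].

[l]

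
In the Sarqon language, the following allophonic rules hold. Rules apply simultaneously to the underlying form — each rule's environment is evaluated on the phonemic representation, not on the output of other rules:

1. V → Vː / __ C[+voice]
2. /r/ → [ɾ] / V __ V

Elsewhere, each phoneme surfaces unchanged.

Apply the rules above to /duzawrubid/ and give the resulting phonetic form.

/d/ stays [d].
/u/ — between /d/ and /z/, before a voiced consonant — surfaces as [uː] (rule 1).
/z/ (between /u/ and /a/): no rule targets it → [z].
/a/ meets the environment for rule 1 (before a voiced consonant) → [aː].
/w/ stays [w].
/r/ (between /w/ and /u/): rule 2 targets it, but not between two vowels → unchanged [r].
/u/ (between /r/ and /b/): before a voiced consonant, so rule 1 applies → [uː].
/b/ stays [b].
/i/ meets the environment for rule 1 (before a voiced consonant) → [iː].
/d/ stays [d].

[duːzaːwruːbiːd]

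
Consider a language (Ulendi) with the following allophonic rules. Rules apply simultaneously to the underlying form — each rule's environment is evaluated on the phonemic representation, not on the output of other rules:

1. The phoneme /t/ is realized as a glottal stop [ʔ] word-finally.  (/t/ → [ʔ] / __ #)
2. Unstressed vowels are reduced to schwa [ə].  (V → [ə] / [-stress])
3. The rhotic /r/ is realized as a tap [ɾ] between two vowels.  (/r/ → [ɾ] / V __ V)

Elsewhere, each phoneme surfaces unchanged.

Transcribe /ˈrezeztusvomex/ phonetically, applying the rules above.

[ˈrezəztəsvəməx]

/r/ — word-initial; rule 3 does not apply here → [r].
/e/ (between /r/ and /z/): rule 2 targets it, but not in an unstressed syllable → unchanged [e].
/e/ (between /z/ and /z/): in an unstressed syllable, so rule 2 applies → [ə].
/t/ (between /z/ and /u/) is in the target of rule 1 but the environment (word-finally) is not met → [t].
/u/ (between /t/ and /s/): in an unstressed syllable, so rule 2 applies → [ə].
/o/ (between /v/ and /m/) occurs in an unstressed syllable → [ə] by rule 2.
/e/ (between /m/ and /x/) occurs in an unstressed syllable → [ə] by rule 2.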